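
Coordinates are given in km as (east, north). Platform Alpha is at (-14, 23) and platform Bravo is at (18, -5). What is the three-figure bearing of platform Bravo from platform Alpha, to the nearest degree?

Δeast = 18 − -14 = 32.00; Δnorth = -5 − 23 = -28.00.
Bearing = atan2(Δeast, Δnorth) mod 360° = 131.19° ≈ 131°.

131°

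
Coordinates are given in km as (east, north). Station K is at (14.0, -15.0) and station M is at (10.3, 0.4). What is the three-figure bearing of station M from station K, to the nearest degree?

346°

Δeast = 10.3 − 14.0 = -3.70; Δnorth = 0.4 − -15.0 = 15.40.
Bearing = atan2(Δeast, Δnorth) mod 360° = 346.49° ≈ 346°.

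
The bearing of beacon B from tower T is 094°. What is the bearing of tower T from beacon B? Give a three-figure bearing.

274°

Back-bearing = 094° + 180° = 274°.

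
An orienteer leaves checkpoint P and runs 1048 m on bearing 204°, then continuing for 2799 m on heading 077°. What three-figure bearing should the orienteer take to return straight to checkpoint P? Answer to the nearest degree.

278°

Leg 1 (204°, 1048 m): east 1048 sin 204° = -426.26, north 1048 cos 204° = -957.40
Leg 2 (077°, 2799 m): east 2799 sin 77° = 2727.26, north 2799 cos 77° = 629.64
Net displacement: 2301.00 east, -327.76 north. Direction back to start is (-2301.00, 327.76): bearing = atan2(-2301.00, 327.76) mod 360° = 278.11° ≈ 278°.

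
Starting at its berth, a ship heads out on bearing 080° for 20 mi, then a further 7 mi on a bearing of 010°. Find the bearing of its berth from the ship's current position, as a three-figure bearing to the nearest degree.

244°

Leg 1 (080°, 20 mi): east 20 sin 80° = 19.70, north 20 cos 80° = 3.47
Leg 2 (010°, 7 mi): east 7 sin 10° = 1.22, north 7 cos 10° = 6.89
Net displacement: 20.91 east, 10.37 north. Direction back to start is (-20.91, -10.37): bearing = atan2(-20.91, -10.37) mod 360° = 243.63° ≈ 244°.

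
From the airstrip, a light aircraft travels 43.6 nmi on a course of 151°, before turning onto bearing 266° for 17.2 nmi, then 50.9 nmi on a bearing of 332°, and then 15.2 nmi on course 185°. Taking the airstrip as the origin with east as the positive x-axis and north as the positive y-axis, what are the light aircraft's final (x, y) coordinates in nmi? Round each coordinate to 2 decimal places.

Leg 1 (151°, 43.6 nmi): east 43.6 sin 151° = 21.14, north 43.6 cos 151° = -38.13
Leg 2 (266°, 17.2 nmi): east 17.2 sin 266° = -17.16, north 17.2 cos 266° = -1.20
Leg 3 (332°, 50.9 nmi): east 50.9 sin 332° = -23.90, north 50.9 cos 332° = 44.94
Leg 4 (185°, 15.2 nmi): east 15.2 sin 185° = -1.32, north 15.2 cos 185° = -15.14
Summing: -21.24 nmi east, -9.53 nmi north → (-21.24, -9.53).

(-21.24, -9.53)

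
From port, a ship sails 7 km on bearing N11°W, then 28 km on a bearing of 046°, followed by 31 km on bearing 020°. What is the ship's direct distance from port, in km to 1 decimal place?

Leg 1 (N11°W, 7 km): east 7 sin 349° = -1.34, north 7 cos 349° = 6.87
Leg 2 (046°, 28 km): east 28 sin 46° = 20.14, north 28 cos 46° = 19.45
Leg 3 (020°, 31 km): east 31 sin 20° = 10.60, north 31 cos 20° = 29.13
Net: 29.41 east, 55.45 north. Distance = √((29.41)² + (55.45)²) = 62.768 km.

62.8 km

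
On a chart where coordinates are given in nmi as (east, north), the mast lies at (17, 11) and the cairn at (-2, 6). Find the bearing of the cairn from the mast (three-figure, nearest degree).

255°

Δeast = -2 − 17 = -19.00; Δnorth = 6 − 11 = -5.00.
Bearing = atan2(Δeast, Δnorth) mod 360° = 255.26° ≈ 255°.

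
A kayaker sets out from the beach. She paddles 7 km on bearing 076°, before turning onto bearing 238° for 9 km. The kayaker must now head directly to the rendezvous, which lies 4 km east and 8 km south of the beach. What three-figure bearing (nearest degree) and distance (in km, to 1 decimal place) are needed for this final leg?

Leg 1 (076°, 7 km): east 7 sin 76° = 6.79, north 7 cos 76° = 1.69
Leg 2 (238°, 9 km): east 9 sin 238° = -7.63, north 9 cos 238° = -4.77
Current position: (-0.84, -3.08). Target: (4, -8). Remaining: Δeast = 4.84, Δnorth = -4.92.
Bearing = atan2(4.84, -4.92) mod 360° = 135.49°; distance = √((4.84)² + (-4.92)²) = 6.905 km.

135°, 6.9 km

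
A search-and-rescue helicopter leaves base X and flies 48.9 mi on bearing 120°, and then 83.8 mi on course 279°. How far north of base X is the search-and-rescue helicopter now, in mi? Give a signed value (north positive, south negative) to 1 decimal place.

-11.3 mi

Leg 1 (120°, 48.9 mi): east 48.9 sin 120° = 42.35, north 48.9 cos 120° = -24.45
Leg 2 (279°, 83.8 mi): east 83.8 sin 279° = -82.77, north 83.8 cos 279° = 13.11
Net north component: -11.34 mi.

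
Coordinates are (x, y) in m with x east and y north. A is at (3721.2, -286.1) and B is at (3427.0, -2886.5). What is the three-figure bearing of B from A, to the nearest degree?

Δeast = 3427.0 − 3721.2 = -294.20; Δnorth = -2886.5 − -286.1 = -2600.40.
Bearing = atan2(Δeast, Δnorth) mod 360° = 186.45° ≈ 186°.

186°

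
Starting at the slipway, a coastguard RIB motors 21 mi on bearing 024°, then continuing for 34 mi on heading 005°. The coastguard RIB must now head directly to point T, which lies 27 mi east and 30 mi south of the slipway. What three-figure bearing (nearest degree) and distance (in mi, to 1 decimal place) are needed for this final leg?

169°, 84.5 mi

Leg 1 (024°, 21 mi): east 21 sin 24° = 8.54, north 21 cos 24° = 19.18
Leg 2 (005°, 34 mi): east 34 sin 5° = 2.96, north 34 cos 5° = 33.87
Current position: (11.50, 53.06). Target: (27, -30). Remaining: Δeast = 15.50, Δnorth = -83.06.
Bearing = atan2(15.50, -83.06) mod 360° = 169.43°; distance = √((15.50)² + (-83.06)²) = 84.488 mi.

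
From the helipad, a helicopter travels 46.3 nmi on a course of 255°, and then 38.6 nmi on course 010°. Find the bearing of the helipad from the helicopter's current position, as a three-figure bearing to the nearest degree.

Leg 1 (255°, 46.3 nmi): east 46.3 sin 255° = -44.72, north 46.3 cos 255° = -11.98
Leg 2 (010°, 38.6 nmi): east 38.6 sin 10° = 6.70, north 38.6 cos 10° = 38.01
Net displacement: -38.02 east, 26.03 north. Direction back to start is (38.02, -26.03): bearing = atan2(38.02, -26.03) mod 360° = 124.40° ≈ 124°.

124°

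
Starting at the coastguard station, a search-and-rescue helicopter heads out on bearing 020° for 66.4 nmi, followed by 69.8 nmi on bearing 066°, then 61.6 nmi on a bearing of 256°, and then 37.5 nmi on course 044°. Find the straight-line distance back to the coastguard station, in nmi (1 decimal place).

Leg 1 (020°, 66.4 nmi): east 66.4 sin 20° = 22.71, north 66.4 cos 20° = 62.40
Leg 2 (066°, 69.8 nmi): east 69.8 sin 66° = 63.77, north 69.8 cos 66° = 28.39
Leg 3 (256°, 61.6 nmi): east 61.6 sin 256° = -59.77, north 61.6 cos 256° = -14.90
Leg 4 (044°, 37.5 nmi): east 37.5 sin 44° = 26.05, north 37.5 cos 44° = 26.98
Net: 52.76 east, 102.86 north. Distance = √((52.76)² + (102.86)²) = 115.598 nmi.

115.6 nmi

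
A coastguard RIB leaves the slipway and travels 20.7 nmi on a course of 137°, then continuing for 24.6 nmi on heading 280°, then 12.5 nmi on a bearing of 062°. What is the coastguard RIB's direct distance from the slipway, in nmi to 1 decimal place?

5.1 nmi

Leg 1 (137°, 20.7 nmi): east 20.7 sin 137° = 14.12, north 20.7 cos 137° = -15.14
Leg 2 (280°, 24.6 nmi): east 24.6 sin 280° = -24.23, north 24.6 cos 280° = 4.27
Leg 3 (062°, 12.5 nmi): east 12.5 sin 62° = 11.04, north 12.5 cos 62° = 5.87
Net: 0.93 east, -5.00 north. Distance = √((0.93)² + (-5.00)²) = 5.084 nmi.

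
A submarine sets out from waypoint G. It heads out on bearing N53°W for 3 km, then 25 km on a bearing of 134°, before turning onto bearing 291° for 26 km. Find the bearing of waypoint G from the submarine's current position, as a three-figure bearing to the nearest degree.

054°

Leg 1 (N53°W, 3 km): east 3 sin 307° = -2.40, north 3 cos 307° = 1.81
Leg 2 (134°, 25 km): east 25 sin 134° = 17.98, north 25 cos 134° = -17.37
Leg 3 (291°, 26 km): east 26 sin 291° = -24.27, north 26 cos 291° = 9.32
Net displacement: -8.69 east, -6.24 north. Direction back to start is (8.69, 6.24): bearing = atan2(8.69, 6.24) mod 360° = 54.29° ≈ 054°.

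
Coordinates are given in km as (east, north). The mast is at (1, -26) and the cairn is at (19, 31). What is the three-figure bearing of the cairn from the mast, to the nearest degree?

Δeast = 19 − 1 = 18.00; Δnorth = 31 − -26 = 57.00.
Bearing = atan2(Δeast, Δnorth) mod 360° = 17.53° ≈ 018°.

018°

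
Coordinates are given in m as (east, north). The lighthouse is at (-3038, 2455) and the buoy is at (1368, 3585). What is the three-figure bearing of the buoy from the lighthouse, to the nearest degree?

076°

Δeast = 1368 − -3038 = 4406.00; Δnorth = 3585 − 2455 = 1130.00.
Bearing = atan2(Δeast, Δnorth) mod 360° = 75.62° ≈ 076°.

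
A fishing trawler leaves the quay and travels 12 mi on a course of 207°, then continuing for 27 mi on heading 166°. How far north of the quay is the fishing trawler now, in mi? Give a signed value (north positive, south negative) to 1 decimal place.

-36.9 mi

Leg 1 (207°, 12 mi): east 12 sin 207° = -5.45, north 12 cos 207° = -10.69
Leg 2 (166°, 27 mi): east 27 sin 166° = 6.53, north 27 cos 166° = -26.20
Net north component: -36.89 mi.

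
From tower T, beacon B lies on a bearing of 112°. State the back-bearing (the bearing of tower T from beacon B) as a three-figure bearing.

292°

Back-bearing = 112° + 180° = 292°.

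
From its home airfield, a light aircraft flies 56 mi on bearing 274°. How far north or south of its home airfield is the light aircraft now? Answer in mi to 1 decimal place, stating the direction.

Leg 1 (274°, 56 mi): east 56 sin 274° = -55.86, north 56 cos 274° = 3.91
Net north component: 3.91 mi.

3.9 mi north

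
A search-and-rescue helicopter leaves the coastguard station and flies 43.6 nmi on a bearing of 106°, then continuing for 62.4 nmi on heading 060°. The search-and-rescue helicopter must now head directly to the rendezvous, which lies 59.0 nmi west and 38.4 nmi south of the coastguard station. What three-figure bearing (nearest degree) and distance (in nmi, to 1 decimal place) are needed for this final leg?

250°, 165.3 nmi

Leg 1 (106°, 43.6 nmi): east 43.6 sin 106° = 41.91, north 43.6 cos 106° = -12.02
Leg 2 (060°, 62.4 nmi): east 62.4 sin 60° = 54.04, north 62.4 cos 60° = 31.20
Current position: (95.95, 19.18). Target: (-59.0, -38.4). Remaining: Δeast = -154.95, Δnorth = -57.58.
Bearing = atan2(-154.95, -57.58) mod 360° = 249.61°; distance = √((-154.95)² + (-57.58)²) = 165.304 nmi.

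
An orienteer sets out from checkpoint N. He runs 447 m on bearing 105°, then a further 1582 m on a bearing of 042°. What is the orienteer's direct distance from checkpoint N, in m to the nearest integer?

1829 m

Leg 1 (105°, 447 m): east 447 sin 105° = 431.77, north 447 cos 105° = -115.69
Leg 2 (042°, 1582 m): east 1582 sin 42° = 1058.56, north 1582 cos 42° = 1175.66
Net: 1490.33 east, 1059.96 north. Distance = √((1490.33)² + (1059.96)²) = 1828.829 m.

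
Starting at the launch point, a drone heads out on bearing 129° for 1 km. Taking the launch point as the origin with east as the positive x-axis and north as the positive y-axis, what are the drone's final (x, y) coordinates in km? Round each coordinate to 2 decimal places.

(0.78, -0.63)

Leg 1 (129°, 1 km): east 1 sin 129° = 0.78, north 1 cos 129° = -0.63
Summing: 0.78 km east, -0.63 km north → (0.78, -0.63).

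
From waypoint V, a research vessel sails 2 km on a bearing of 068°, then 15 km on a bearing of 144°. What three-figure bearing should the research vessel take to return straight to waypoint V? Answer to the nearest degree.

317°

Leg 1 (068°, 2 km): east 2 sin 68° = 1.85, north 2 cos 68° = 0.75
Leg 2 (144°, 15 km): east 15 sin 144° = 8.82, north 15 cos 144° = -12.14
Net displacement: 10.67 east, -11.39 north. Direction back to start is (-10.67, 11.39): bearing = atan2(-10.67, 11.39) mod 360° = 316.86° ≈ 317°.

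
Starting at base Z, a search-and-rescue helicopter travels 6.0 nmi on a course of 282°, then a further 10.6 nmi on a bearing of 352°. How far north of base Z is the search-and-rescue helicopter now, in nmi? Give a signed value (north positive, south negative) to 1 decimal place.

Leg 1 (282°, 6.0 nmi): east 6.0 sin 282° = -5.87, north 6.0 cos 282° = 1.25
Leg 2 (352°, 10.6 nmi): east 10.6 sin 352° = -1.48, north 10.6 cos 352° = 10.50
Net north component: 11.74 nmi.

11.7 nmi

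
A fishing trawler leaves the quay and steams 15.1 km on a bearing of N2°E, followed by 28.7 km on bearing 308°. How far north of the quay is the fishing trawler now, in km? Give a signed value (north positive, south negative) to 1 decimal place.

Leg 1 (N2°E, 15.1 km): east 15.1 sin 2° = 0.53, north 15.1 cos 2° = 15.09
Leg 2 (308°, 28.7 km): east 28.7 sin 308° = -22.62, north 28.7 cos 308° = 17.67
Net north component: 32.76 km.

32.8 km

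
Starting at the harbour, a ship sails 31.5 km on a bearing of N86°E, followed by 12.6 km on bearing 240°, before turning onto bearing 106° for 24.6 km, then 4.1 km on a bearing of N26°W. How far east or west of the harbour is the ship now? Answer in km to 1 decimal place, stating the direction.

42.4 km east

Leg 1 (N86°E, 31.5 km): east 31.5 sin 86° = 31.42, north 31.5 cos 86° = 2.20
Leg 2 (240°, 12.6 km): east 12.6 sin 240° = -10.91, north 12.6 cos 240° = -6.30
Leg 3 (106°, 24.6 km): east 24.6 sin 106° = 23.65, north 24.6 cos 106° = -6.78
Leg 4 (N26°W, 4.1 km): east 4.1 sin 334° = -1.80, north 4.1 cos 334° = 3.69
Net east component: 42.36 km.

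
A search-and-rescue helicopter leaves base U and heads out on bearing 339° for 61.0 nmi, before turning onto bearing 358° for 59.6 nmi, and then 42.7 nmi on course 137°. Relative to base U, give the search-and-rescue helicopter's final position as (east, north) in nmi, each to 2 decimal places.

(5.18, 85.28)

Leg 1 (339°, 61.0 nmi): east 61.0 sin 339° = -21.86, north 61.0 cos 339° = 56.95
Leg 2 (358°, 59.6 nmi): east 59.6 sin 358° = -2.08, north 59.6 cos 358° = 59.56
Leg 3 (137°, 42.7 nmi): east 42.7 sin 137° = 29.12, north 42.7 cos 137° = -31.23
Summing: 5.18 nmi east, 85.28 nmi north → (5.18, 85.28).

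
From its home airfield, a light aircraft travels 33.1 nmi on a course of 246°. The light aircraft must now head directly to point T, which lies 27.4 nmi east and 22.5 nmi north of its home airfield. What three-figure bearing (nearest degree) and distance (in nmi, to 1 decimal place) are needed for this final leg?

058°, 67.9 nmi

Leg 1 (246°, 33.1 nmi): east 33.1 sin 246° = -30.24, north 33.1 cos 246° = -13.46
Current position: (-30.24, -13.46). Target: (27.4, 22.5). Remaining: Δeast = 57.64, Δnorth = 35.96.
Bearing = atan2(57.64, 35.96) mod 360° = 58.04°; distance = √((57.64)² + (35.96)²) = 67.938 nmi.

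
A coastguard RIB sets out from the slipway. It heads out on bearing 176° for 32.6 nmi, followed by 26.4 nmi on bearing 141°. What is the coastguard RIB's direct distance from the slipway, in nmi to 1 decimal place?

56.3 nmi

Leg 1 (176°, 32.6 nmi): east 32.6 sin 176° = 2.27, north 32.6 cos 176° = -32.52
Leg 2 (141°, 26.4 nmi): east 26.4 sin 141° = 16.61, north 26.4 cos 141° = -20.52
Net: 18.89 east, -53.04 north. Distance = √((18.89)² + (-53.04)²) = 56.300 nmi.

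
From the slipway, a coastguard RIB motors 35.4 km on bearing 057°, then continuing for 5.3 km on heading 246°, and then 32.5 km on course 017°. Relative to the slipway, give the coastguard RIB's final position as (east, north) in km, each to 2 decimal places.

(34.35, 48.20)

Leg 1 (057°, 35.4 km): east 35.4 sin 57° = 29.69, north 35.4 cos 57° = 19.28
Leg 2 (246°, 5.3 km): east 5.3 sin 246° = -4.84, north 5.3 cos 246° = -2.16
Leg 3 (017°, 32.5 km): east 32.5 sin 17° = 9.50, north 32.5 cos 17° = 31.08
Summing: 34.35 km east, 48.20 km north → (34.35, 48.20).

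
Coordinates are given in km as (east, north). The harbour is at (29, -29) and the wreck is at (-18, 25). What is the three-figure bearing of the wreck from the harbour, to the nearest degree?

319°

Δeast = -18 − 29 = -47.00; Δnorth = 25 − -29 = 54.00.
Bearing = atan2(Δeast, Δnorth) mod 360° = 318.96° ≈ 319°.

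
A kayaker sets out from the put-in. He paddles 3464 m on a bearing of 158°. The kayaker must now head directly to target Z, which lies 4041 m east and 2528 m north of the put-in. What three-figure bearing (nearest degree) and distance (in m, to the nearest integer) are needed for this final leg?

026°, 6362 m

Leg 1 (158°, 3464 m): east 3464 sin 158° = 1297.64, north 3464 cos 158° = -3211.76
Current position: (1297.64, -3211.76). Target: (4041, 2528). Remaining: Δeast = 2743.36, Δnorth = 5739.76.
Bearing = atan2(2743.36, 5739.76) mod 360° = 25.55°; distance = √((2743.36)² + (5739.76)²) = 6361.677 m.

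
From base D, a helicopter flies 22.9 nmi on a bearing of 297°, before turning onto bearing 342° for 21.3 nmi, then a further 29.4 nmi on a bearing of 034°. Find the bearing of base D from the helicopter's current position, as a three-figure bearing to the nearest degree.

Leg 1 (297°, 22.9 nmi): east 22.9 sin 297° = -20.40, north 22.9 cos 297° = 10.40
Leg 2 (342°, 21.3 nmi): east 21.3 sin 342° = -6.58, north 21.3 cos 342° = 20.26
Leg 3 (034°, 29.4 nmi): east 29.4 sin 34° = 16.44, north 29.4 cos 34° = 24.37
Net displacement: -10.55 east, 55.03 north. Direction back to start is (10.55, -55.03): bearing = atan2(10.55, -55.03) mod 360° = 169.15° ≈ 169°.

169°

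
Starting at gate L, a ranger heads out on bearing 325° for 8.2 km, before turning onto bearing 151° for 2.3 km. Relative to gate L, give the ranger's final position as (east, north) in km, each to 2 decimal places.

Leg 1 (325°, 8.2 km): east 8.2 sin 325° = -4.70, north 8.2 cos 325° = 6.72
Leg 2 (151°, 2.3 km): east 2.3 sin 151° = 1.12, north 2.3 cos 151° = -2.01
Summing: -3.59 km east, 4.71 km north → (-3.59, 4.71).

(-3.59, 4.71)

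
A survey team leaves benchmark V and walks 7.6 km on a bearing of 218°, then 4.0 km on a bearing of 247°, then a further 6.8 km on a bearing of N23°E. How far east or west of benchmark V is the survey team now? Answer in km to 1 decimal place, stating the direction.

Leg 1 (218°, 7.6 km): east 7.6 sin 218° = -4.68, north 7.6 cos 218° = -5.99
Leg 2 (247°, 4.0 km): east 4.0 sin 247° = -3.68, north 4.0 cos 247° = -1.56
Leg 3 (N23°E, 6.8 km): east 6.8 sin 23° = 2.66, north 6.8 cos 23° = 6.26
Net east component: -5.70 km.

5.7 km west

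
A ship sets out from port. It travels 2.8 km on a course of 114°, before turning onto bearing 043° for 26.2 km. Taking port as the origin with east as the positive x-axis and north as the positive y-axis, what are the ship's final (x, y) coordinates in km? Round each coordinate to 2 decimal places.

(20.43, 18.02)

Leg 1 (114°, 2.8 km): east 2.8 sin 114° = 2.56, north 2.8 cos 114° = -1.14
Leg 2 (043°, 26.2 km): east 26.2 sin 43° = 17.87, north 26.2 cos 43° = 19.16
Summing: 20.43 km east, 18.02 km north → (20.43, 18.02).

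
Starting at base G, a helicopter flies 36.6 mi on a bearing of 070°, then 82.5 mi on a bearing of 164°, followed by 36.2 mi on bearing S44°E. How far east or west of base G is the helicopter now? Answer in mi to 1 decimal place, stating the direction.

Leg 1 (070°, 36.6 mi): east 36.6 sin 70° = 34.39, north 36.6 cos 70° = 12.52
Leg 2 (164°, 82.5 mi): east 82.5 sin 164° = 22.74, north 82.5 cos 164° = -79.30
Leg 3 (S44°E, 36.2 mi): east 36.2 sin 136° = 25.15, north 36.2 cos 136° = -26.04
Net east component: 82.28 mi.

82.3 mi east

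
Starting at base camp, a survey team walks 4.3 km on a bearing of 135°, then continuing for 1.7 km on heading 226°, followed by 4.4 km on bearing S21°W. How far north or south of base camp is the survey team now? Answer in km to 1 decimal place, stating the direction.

Leg 1 (135°, 4.3 km): east 4.3 sin 135° = 3.04, north 4.3 cos 135° = -3.04
Leg 2 (226°, 1.7 km): east 1.7 sin 226° = -1.22, north 1.7 cos 226° = -1.18
Leg 3 (S21°W, 4.4 km): east 4.4 sin 201° = -1.58, north 4.4 cos 201° = -4.11
Net north component: -8.33 km.

8.3 km south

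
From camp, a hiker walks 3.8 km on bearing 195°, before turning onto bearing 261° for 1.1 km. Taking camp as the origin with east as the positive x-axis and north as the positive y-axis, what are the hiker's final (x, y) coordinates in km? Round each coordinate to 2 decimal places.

(-2.07, -3.84)

Leg 1 (195°, 3.8 km): east 3.8 sin 195° = -0.98, north 3.8 cos 195° = -3.67
Leg 2 (261°, 1.1 km): east 1.1 sin 261° = -1.09, north 1.1 cos 261° = -0.17
Summing: -2.07 km east, -3.84 km north → (-2.07, -3.84).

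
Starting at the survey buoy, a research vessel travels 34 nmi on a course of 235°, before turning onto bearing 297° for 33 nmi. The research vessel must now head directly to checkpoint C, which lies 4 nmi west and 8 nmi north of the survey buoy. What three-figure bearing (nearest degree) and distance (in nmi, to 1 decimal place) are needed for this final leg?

077°, 54.7 nmi

Leg 1 (235°, 34 nmi): east 34 sin 235° = -27.85, north 34 cos 235° = -19.50
Leg 2 (297°, 33 nmi): east 33 sin 297° = -29.40, north 33 cos 297° = 14.98
Current position: (-57.25, -4.52). Target: (-4, 8). Remaining: Δeast = 53.25, Δnorth = 12.52.
Bearing = atan2(53.25, 12.52) mod 360° = 76.77°; distance = √((53.25)² + (12.52)²) = 54.706 nmi.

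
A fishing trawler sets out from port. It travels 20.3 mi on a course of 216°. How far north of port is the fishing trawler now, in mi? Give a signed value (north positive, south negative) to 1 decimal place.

Leg 1 (216°, 20.3 mi): east 20.3 sin 216° = -11.93, north 20.3 cos 216° = -16.42
Net north component: -16.42 mi.

-16.4 mi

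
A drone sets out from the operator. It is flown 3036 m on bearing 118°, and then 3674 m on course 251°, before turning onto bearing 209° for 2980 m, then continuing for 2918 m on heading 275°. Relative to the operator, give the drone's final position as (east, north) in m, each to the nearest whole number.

(-5145, -4973)

Leg 1 (118°, 3036 m): east 3036 sin 118° = 2680.63, north 3036 cos 118° = -1425.32
Leg 2 (251°, 3674 m): east 3674 sin 251° = -3473.84, north 3674 cos 251° = -1196.14
Leg 3 (209°, 2980 m): east 2980 sin 209° = -1444.73, north 2980 cos 209° = -2606.37
Leg 4 (275°, 2918 m): east 2918 sin 275° = -2906.90, north 2918 cos 275° = 254.32
Summing: -5144.84 m east, -4973.50 m north → (-5145, -4973).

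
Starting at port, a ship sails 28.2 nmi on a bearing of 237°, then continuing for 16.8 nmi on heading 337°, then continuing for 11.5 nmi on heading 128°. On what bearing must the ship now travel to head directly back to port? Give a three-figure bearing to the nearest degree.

072°

Leg 1 (237°, 28.2 nmi): east 28.2 sin 237° = -23.65, north 28.2 cos 237° = -15.36
Leg 2 (337°, 16.8 nmi): east 16.8 sin 337° = -6.56, north 16.8 cos 337° = 15.46
Leg 3 (128°, 11.5 nmi): east 11.5 sin 128° = 9.06, north 11.5 cos 128° = -7.08
Net displacement: -21.15 east, -6.97 north. Direction back to start is (21.15, 6.97): bearing = atan2(21.15, 6.97) mod 360° = 71.75° ≈ 072°.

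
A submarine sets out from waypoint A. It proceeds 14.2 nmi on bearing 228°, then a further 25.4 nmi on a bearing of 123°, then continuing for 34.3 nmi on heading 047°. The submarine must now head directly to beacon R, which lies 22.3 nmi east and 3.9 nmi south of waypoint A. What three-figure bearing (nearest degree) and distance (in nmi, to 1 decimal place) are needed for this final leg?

Leg 1 (228°, 14.2 nmi): east 14.2 sin 228° = -10.55, north 14.2 cos 228° = -9.50
Leg 2 (123°, 25.4 nmi): east 25.4 sin 123° = 21.30, north 25.4 cos 123° = -13.83
Leg 3 (047°, 34.3 nmi): east 34.3 sin 47° = 25.09, north 34.3 cos 47° = 23.39
Current position: (35.84, 0.06). Target: (22.3, -3.9). Remaining: Δeast = -13.54, Δnorth = -3.96.
Bearing = atan2(-13.54, -3.96) mod 360° = 253.70°; distance = √((-13.54)² + (-3.96)²) = 14.102 nmi.

254°, 14.1 nmi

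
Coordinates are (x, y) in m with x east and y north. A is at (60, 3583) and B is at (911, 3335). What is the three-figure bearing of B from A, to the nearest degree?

Δeast = 911 − 60 = 851.00; Δnorth = 3335 − 3583 = -248.00.
Bearing = atan2(Δeast, Δnorth) mod 360° = 106.25° ≈ 106°.

106°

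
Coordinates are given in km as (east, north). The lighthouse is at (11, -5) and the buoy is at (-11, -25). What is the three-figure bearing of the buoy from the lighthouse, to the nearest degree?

228°

Δeast = -11 − 11 = -22.00; Δnorth = -25 − -5 = -20.00.
Bearing = atan2(Δeast, Δnorth) mod 360° = 227.73° ≈ 228°.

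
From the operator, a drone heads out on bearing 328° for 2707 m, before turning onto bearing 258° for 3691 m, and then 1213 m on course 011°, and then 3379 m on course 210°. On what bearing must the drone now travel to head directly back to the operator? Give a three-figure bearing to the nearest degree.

088°

Leg 1 (328°, 2707 m): east 2707 sin 328° = -1434.49, north 2707 cos 328° = 2295.67
Leg 2 (258°, 3691 m): east 3691 sin 258° = -3610.34, north 3691 cos 258° = -767.40
Leg 3 (011°, 1213 m): east 1213 sin 11° = 231.45, north 1213 cos 11° = 1190.71
Leg 4 (210°, 3379 m): east 3379 sin 210° = -1689.50, north 3379 cos 210° = -2926.30
Net displacement: -6502.88 east, -207.32 north. Direction back to start is (6502.88, 207.32): bearing = atan2(6502.88, 207.32) mod 360° = 88.17° ≈ 088°.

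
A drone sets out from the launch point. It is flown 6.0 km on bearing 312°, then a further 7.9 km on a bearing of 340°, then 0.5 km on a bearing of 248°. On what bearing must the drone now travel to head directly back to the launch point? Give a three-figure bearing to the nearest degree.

146°

Leg 1 (312°, 6.0 km): east 6.0 sin 312° = -4.46, north 6.0 cos 312° = 4.01
Leg 2 (340°, 7.9 km): east 7.9 sin 340° = -2.70, north 7.9 cos 340° = 7.42
Leg 3 (248°, 0.5 km): east 0.5 sin 248° = -0.46, north 0.5 cos 248° = -0.19
Net displacement: -7.62 east, 11.25 north. Direction back to start is (7.62, -11.25): bearing = atan2(7.62, -11.25) mod 360° = 145.88° ≈ 146°.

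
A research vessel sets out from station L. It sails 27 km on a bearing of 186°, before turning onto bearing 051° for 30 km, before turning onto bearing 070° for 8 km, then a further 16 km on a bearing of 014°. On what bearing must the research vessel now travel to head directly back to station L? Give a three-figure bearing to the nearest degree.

252°

Leg 1 (186°, 27 km): east 27 sin 186° = -2.82, north 27 cos 186° = -26.85
Leg 2 (051°, 30 km): east 30 sin 51° = 23.31, north 30 cos 51° = 18.88
Leg 3 (070°, 8 km): east 8 sin 70° = 7.52, north 8 cos 70° = 2.74
Leg 4 (014°, 16 km): east 16 sin 14° = 3.87, north 16 cos 14° = 15.52
Net displacement: 31.88 east, 10.29 north. Direction back to start is (-31.88, -10.29): bearing = atan2(-31.88, -10.29) mod 360° = 252.11° ≈ 252°.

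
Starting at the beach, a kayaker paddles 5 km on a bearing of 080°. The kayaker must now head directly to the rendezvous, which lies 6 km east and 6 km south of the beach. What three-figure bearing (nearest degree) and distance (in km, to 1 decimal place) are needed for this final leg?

Leg 1 (080°, 5 km): east 5 sin 80° = 4.92, north 5 cos 80° = 0.87
Current position: (4.92, 0.87). Target: (6, -6). Remaining: Δeast = 1.08, Δnorth = -6.87.
Bearing = atan2(1.08, -6.87) mod 360° = 171.10°; distance = √((1.08)² + (-6.87)²) = 6.952 km.

171°, 7.0 km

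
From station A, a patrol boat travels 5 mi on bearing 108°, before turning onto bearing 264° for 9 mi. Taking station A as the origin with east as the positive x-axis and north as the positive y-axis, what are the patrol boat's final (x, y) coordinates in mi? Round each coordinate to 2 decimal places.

Leg 1 (108°, 5 mi): east 5 sin 108° = 4.76, north 5 cos 108° = -1.55
Leg 2 (264°, 9 mi): east 9 sin 264° = -8.95, north 9 cos 264° = -0.94
Summing: -4.20 mi east, -2.49 mi north → (-4.20, -2.49).

(-4.20, -2.49)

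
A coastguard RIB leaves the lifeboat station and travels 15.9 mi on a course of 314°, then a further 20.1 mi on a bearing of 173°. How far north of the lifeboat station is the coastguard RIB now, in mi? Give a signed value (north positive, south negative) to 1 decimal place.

-8.9 mi

Leg 1 (314°, 15.9 mi): east 15.9 sin 314° = -11.44, north 15.9 cos 314° = 11.05
Leg 2 (173°, 20.1 mi): east 20.1 sin 173° = 2.45, north 20.1 cos 173° = -19.95
Net north component: -8.91 mi.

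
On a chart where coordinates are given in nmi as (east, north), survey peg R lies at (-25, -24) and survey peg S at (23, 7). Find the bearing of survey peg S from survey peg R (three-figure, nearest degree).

057°

Δeast = 23 − -25 = 48.00; Δnorth = 7 − -24 = 31.00.
Bearing = atan2(Δeast, Δnorth) mod 360° = 57.14° ≈ 057°.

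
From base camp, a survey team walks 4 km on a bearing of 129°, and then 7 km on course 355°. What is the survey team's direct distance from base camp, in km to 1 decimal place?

5.1 km

Leg 1 (129°, 4 km): east 4 sin 129° = 3.11, north 4 cos 129° = -2.52
Leg 2 (355°, 7 km): east 7 sin 355° = -0.61, north 7 cos 355° = 6.97
Net: 2.50 east, 4.46 north. Distance = √((2.50)² + (4.46)²) = 5.109 km.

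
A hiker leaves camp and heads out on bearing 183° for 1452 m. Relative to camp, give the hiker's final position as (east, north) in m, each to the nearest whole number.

(-76, -1450)

Leg 1 (183°, 1452 m): east 1452 sin 183° = -75.99, north 1452 cos 183° = -1450.01
Summing: -75.99 m east, -1450.01 m north → (-76, -1450).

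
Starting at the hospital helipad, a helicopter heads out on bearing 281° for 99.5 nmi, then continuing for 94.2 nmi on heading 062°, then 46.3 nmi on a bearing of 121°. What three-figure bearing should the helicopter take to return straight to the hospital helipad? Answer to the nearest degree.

Leg 1 (281°, 99.5 nmi): east 99.5 sin 281° = -97.67, north 99.5 cos 281° = 18.99
Leg 2 (062°, 94.2 nmi): east 94.2 sin 62° = 83.17, north 94.2 cos 62° = 44.22
Leg 3 (121°, 46.3 nmi): east 46.3 sin 121° = 39.69, north 46.3 cos 121° = -23.85
Net displacement: 25.19 east, 39.36 north. Direction back to start is (-25.19, -39.36): bearing = atan2(-25.19, -39.36) mod 360° = 212.62° ≈ 213°.

213°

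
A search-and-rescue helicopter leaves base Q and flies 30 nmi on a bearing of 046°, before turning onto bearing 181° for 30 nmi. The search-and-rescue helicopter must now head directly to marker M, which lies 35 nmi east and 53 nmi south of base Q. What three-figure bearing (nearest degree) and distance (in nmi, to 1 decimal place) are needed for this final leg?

162°, 46.0 nmi

Leg 1 (046°, 30 nmi): east 30 sin 46° = 21.58, north 30 cos 46° = 20.84
Leg 2 (181°, 30 nmi): east 30 sin 181° = -0.52, north 30 cos 181° = -30.00
Current position: (21.06, -9.16). Target: (35, -53). Remaining: Δeast = 13.94, Δnorth = -43.84.
Bearing = atan2(13.94, -43.84) mod 360° = 162.36°; distance = √((13.94)² + (-43.84)²) = 46.008 nmi.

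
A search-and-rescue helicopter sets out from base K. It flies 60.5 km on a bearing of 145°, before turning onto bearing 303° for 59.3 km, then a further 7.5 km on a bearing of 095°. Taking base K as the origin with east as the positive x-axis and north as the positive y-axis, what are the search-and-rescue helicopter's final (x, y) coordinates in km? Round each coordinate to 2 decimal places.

(-7.56, -17.92)

Leg 1 (145°, 60.5 km): east 60.5 sin 145° = 34.70, north 60.5 cos 145° = -49.56
Leg 2 (303°, 59.3 km): east 59.3 sin 303° = -49.73, north 59.3 cos 303° = 32.30
Leg 3 (095°, 7.5 km): east 7.5 sin 95° = 7.47, north 7.5 cos 95° = -0.65
Summing: -7.56 km east, -17.92 km north → (-7.56, -17.92).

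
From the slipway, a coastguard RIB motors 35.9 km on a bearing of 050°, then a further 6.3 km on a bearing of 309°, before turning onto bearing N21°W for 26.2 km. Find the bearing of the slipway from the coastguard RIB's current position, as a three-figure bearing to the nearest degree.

194°

Leg 1 (050°, 35.9 km): east 35.9 sin 50° = 27.50, north 35.9 cos 50° = 23.08
Leg 2 (309°, 6.3 km): east 6.3 sin 309° = -4.90, north 6.3 cos 309° = 3.96
Leg 3 (N21°W, 26.2 km): east 26.2 sin 339° = -9.39, north 26.2 cos 339° = 24.46
Net displacement: 13.22 east, 51.50 north. Direction back to start is (-13.22, -51.50): bearing = atan2(-13.22, -51.50) mod 360° = 194.39° ≈ 194°.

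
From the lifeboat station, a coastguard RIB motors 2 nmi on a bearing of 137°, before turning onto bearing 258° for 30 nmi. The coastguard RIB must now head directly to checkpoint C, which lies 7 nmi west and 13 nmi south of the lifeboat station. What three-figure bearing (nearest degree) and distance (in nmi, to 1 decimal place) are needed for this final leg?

Leg 1 (137°, 2 nmi): east 2 sin 137° = 1.36, north 2 cos 137° = -1.46
Leg 2 (258°, 30 nmi): east 30 sin 258° = -29.34, north 30 cos 258° = -6.24
Current position: (-27.98, -7.70). Target: (-7, -13). Remaining: Δeast = 20.98, Δnorth = -5.30.
Bearing = atan2(20.98, -5.30) mod 360° = 104.18°; distance = √((20.98)² + (-5.30)²) = 21.639 nmi.

104°, 21.6 nmi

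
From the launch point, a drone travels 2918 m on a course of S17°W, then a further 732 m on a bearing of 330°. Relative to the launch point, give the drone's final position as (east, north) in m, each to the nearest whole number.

(-1219, -2157)

Leg 1 (S17°W, 2918 m): east 2918 sin 197° = -853.14, north 2918 cos 197° = -2790.50
Leg 2 (330°, 732 m): east 732 sin 330° = -366.00, north 732 cos 330° = 633.93
Summing: -1219.14 m east, -2156.57 m north → (-1219, -2157).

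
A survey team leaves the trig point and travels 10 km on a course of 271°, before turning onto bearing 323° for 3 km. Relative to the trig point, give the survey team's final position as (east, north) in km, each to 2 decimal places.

(-11.80, 2.57)

Leg 1 (271°, 10 km): east 10 sin 271° = -10.00, north 10 cos 271° = 0.17
Leg 2 (323°, 3 km): east 3 sin 323° = -1.81, north 3 cos 323° = 2.40
Summing: -11.80 km east, 2.57 km north → (-11.80, 2.57).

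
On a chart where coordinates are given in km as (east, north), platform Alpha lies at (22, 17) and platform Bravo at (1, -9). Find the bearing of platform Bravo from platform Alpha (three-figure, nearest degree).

Δeast = 1 − 22 = -21.00; Δnorth = -9 − 17 = -26.00.
Bearing = atan2(Δeast, Δnorth) mod 360° = 218.93° ≈ 219°.

219°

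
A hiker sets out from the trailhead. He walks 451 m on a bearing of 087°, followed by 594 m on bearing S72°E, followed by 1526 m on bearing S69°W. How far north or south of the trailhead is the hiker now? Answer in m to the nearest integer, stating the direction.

707 m south

Leg 1 (087°, 451 m): east 451 sin 87° = 450.38, north 451 cos 87° = 23.60
Leg 2 (S72°E, 594 m): east 594 sin 108° = 564.93, north 594 cos 108° = -183.56
Leg 3 (S69°W, 1526 m): east 1526 sin 249° = -1424.64, north 1526 cos 249° = -546.87
Net north component: -706.82 m.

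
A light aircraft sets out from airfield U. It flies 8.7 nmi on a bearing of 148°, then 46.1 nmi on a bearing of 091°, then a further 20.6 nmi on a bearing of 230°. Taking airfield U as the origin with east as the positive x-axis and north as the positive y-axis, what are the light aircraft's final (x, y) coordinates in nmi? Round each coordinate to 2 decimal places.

Leg 1 (148°, 8.7 nmi): east 8.7 sin 148° = 4.61, north 8.7 cos 148° = -7.38
Leg 2 (091°, 46.1 nmi): east 46.1 sin 91° = 46.09, north 46.1 cos 91° = -0.80
Leg 3 (230°, 20.6 nmi): east 20.6 sin 230° = -15.78, north 20.6 cos 230° = -13.24
Summing: 34.92 nmi east, -21.42 nmi north → (34.92, -21.42).

(34.92, -21.42)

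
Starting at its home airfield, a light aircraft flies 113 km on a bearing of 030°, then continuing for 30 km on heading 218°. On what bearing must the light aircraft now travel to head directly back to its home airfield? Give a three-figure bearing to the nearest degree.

207°

Leg 1 (030°, 113 km): east 113 sin 30° = 56.50, north 113 cos 30° = 97.86
Leg 2 (218°, 30 km): east 30 sin 218° = -18.47, north 30 cos 218° = -23.64
Net displacement: 38.03 east, 74.22 north. Direction back to start is (-38.03, -74.22): bearing = atan2(-38.03, -74.22) mod 360° = 207.13° ≈ 207°.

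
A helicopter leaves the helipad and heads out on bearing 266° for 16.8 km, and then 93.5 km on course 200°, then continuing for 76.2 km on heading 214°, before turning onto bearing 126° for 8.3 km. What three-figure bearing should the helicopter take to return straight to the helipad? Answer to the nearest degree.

Leg 1 (266°, 16.8 km): east 16.8 sin 266° = -16.76, north 16.8 cos 266° = -1.17
Leg 2 (200°, 93.5 km): east 93.5 sin 200° = -31.98, north 93.5 cos 200° = -87.86
Leg 3 (214°, 76.2 km): east 76.2 sin 214° = -42.61, north 76.2 cos 214° = -63.17
Leg 4 (126°, 8.3 km): east 8.3 sin 126° = 6.71, north 8.3 cos 126° = -4.88
Net displacement: -84.63 east, -157.08 north. Direction back to start is (84.63, 157.08): bearing = atan2(84.63, 157.08) mod 360° = 28.31° ≈ 028°.

028°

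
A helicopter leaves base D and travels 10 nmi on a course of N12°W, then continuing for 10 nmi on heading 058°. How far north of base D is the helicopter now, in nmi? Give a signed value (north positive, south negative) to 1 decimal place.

Leg 1 (N12°W, 10 nmi): east 10 sin 348° = -2.08, north 10 cos 348° = 9.78
Leg 2 (058°, 10 nmi): east 10 sin 58° = 8.48, north 10 cos 58° = 5.30
Net north component: 15.08 nmi.

15.1 nmi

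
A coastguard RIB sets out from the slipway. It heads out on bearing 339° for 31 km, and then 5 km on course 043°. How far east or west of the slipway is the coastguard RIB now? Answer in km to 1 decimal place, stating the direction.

7.7 km west

Leg 1 (339°, 31 km): east 31 sin 339° = -11.11, north 31 cos 339° = 28.94
Leg 2 (043°, 5 km): east 5 sin 43° = 3.41, north 5 cos 43° = 3.66
Net east component: -7.70 km.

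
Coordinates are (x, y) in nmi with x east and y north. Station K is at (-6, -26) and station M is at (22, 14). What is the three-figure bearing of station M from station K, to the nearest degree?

Δeast = 22 − -6 = 28.00; Δnorth = 14 − -26 = 40.00.
Bearing = atan2(Δeast, Δnorth) mod 360° = 34.99° ≈ 035°.

035°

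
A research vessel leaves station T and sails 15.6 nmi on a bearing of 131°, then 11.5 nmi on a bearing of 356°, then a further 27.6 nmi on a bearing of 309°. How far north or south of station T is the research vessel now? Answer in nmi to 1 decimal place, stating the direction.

Leg 1 (131°, 15.6 nmi): east 15.6 sin 131° = 11.77, north 15.6 cos 131° = -10.23
Leg 2 (356°, 11.5 nmi): east 11.5 sin 356° = -0.80, north 11.5 cos 356° = 11.47
Leg 3 (309°, 27.6 nmi): east 27.6 sin 309° = -21.45, north 27.6 cos 309° = 17.37
Net north component: 18.61 nmi.

18.6 nmi north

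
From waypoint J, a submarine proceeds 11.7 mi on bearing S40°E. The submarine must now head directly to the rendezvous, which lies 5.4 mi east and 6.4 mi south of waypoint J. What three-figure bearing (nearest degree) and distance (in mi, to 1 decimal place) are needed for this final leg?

Leg 1 (S40°E, 11.7 mi): east 11.7 sin 140° = 7.52, north 11.7 cos 140° = -8.96
Current position: (7.52, -8.96). Target: (5.4, -6.4). Remaining: Δeast = -2.12, Δnorth = 2.56.
Bearing = atan2(-2.12, 2.56) mod 360° = 320.39°; distance = √((-2.12)² + (2.56)²) = 3.326 mi.

320°, 3.3 mi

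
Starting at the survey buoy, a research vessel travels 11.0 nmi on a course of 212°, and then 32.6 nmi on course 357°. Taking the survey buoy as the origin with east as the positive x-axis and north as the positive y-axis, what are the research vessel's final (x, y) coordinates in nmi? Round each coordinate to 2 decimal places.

(-7.54, 23.23)

Leg 1 (212°, 11.0 nmi): east 11.0 sin 212° = -5.83, north 11.0 cos 212° = -9.33
Leg 2 (357°, 32.6 nmi): east 32.6 sin 357° = -1.71, north 32.6 cos 357° = 32.56
Summing: -7.54 nmi east, 23.23 nmi north → (-7.54, 23.23).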